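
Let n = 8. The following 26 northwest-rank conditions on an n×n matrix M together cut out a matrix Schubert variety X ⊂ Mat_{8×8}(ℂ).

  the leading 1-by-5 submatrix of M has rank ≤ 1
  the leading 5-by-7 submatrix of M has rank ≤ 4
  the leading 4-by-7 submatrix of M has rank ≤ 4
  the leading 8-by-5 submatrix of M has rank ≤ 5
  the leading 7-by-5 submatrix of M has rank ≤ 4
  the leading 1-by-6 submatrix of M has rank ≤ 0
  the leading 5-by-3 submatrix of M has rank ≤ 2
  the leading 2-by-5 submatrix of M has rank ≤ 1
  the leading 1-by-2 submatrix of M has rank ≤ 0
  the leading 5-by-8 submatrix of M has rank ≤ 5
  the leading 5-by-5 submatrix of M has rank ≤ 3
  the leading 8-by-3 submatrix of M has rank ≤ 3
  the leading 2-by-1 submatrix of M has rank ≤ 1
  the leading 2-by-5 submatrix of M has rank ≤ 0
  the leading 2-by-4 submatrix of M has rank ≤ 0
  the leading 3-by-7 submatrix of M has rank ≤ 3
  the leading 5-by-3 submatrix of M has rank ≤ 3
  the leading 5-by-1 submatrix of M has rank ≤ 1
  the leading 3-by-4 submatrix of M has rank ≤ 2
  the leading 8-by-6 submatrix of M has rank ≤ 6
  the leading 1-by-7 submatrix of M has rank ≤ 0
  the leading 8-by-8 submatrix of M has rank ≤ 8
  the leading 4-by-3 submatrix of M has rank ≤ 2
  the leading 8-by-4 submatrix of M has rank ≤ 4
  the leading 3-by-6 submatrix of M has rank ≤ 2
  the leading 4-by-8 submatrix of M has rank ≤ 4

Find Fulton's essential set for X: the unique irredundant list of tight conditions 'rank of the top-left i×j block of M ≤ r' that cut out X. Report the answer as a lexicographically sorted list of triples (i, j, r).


The tightest implied rank at each (i,j), from the 26 conditions:

  i=1: 0, 0, 0, 0, 0, 0, 0, 1
  i=2: 0, 0, 0, 0, 0, 1, 1, 2
  i=3: 1, 1, 1, 1, 1, 2, 2, 3
  i=4: 1, 2, 2, 2, 2, 3, 3, 4
  i=5: 1, 2, 2, 3, 3, 4, 4, 5
  i=6: 1, 2, 3, 4, 4, 5, 5, 6
  i=7: 1, 2, 3, 4, 4, 5, 6, 7
  i=8: 1, 2, 3, 4, 5, 6, 7, 8

second differences of R give the permutation w = (8, 6, 1, 2, 4, 3, 7, 5).

D(w) has 14 cells with 4 SE-corners; essential set:

[(1, 7, 0), (2, 5, 0), (5, 3, 2), (7, 5, 4)]


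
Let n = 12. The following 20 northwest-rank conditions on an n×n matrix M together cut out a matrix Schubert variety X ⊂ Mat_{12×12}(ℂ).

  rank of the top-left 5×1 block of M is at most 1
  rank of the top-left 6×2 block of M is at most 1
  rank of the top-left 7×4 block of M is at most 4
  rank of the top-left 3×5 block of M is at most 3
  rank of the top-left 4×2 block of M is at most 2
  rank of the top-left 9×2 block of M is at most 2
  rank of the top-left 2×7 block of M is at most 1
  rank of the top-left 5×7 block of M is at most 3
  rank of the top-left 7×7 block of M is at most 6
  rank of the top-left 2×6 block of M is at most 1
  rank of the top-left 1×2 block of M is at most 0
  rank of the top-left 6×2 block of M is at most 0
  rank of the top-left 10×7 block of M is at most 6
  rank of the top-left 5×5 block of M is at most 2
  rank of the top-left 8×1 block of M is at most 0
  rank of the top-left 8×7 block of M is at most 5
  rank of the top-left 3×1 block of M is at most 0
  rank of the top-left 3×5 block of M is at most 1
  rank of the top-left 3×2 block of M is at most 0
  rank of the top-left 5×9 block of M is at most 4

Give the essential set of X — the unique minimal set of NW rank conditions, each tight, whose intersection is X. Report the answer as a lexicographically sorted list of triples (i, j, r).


Computing R[i][j] = min implied NW-rank bound (n=12, 20 conditions):

  row 1: 0  0  1  1  1  1  1  1  1  1  1  1
  row 2: 0  0  1  1  1  1  1  2  2  2  2  2
  row 3: 0  0  1  1  1  2  2  3  3  3  3  3
  row 4: 0  0  1  2  2  3  3  4  4  4  4  4
  row 5: 0  0  1  2  2  3  3  4  4  5  5  5
  row 6: 0  0  1  2  3  4  4  5  5  6  6  6
  row 7: 0  1  2  3  4  5  5  6  6  7  7  7
  row 8: 0  1  2  3  4  5  5  6  7  8  8  8
  row 9: 1  2  3  4  5  6  6  7  8  9  9  9
  row 10: 1  2  3  4  5  6  6  7  8  9  10  10
  row 11: 1  2  3  4  5  6  7  8  9  10  11  11
  row 12: 1  2  3  4  5  6  7  8  9  10  11  12

giving w = (3, 8, 6, 4, 10, 5, 2, 9, 1, 11, 7, 12) via Δ²R.

|D(w)|=25, |Ess(w)|=9:

[(2, 7, 1), (3, 5, 1), (5, 5, 2), (5, 7, 3), (5, 9, 4), (6, 2, 0), (8, 1, 0), (8, 7, 5), (10, 7, 6)]


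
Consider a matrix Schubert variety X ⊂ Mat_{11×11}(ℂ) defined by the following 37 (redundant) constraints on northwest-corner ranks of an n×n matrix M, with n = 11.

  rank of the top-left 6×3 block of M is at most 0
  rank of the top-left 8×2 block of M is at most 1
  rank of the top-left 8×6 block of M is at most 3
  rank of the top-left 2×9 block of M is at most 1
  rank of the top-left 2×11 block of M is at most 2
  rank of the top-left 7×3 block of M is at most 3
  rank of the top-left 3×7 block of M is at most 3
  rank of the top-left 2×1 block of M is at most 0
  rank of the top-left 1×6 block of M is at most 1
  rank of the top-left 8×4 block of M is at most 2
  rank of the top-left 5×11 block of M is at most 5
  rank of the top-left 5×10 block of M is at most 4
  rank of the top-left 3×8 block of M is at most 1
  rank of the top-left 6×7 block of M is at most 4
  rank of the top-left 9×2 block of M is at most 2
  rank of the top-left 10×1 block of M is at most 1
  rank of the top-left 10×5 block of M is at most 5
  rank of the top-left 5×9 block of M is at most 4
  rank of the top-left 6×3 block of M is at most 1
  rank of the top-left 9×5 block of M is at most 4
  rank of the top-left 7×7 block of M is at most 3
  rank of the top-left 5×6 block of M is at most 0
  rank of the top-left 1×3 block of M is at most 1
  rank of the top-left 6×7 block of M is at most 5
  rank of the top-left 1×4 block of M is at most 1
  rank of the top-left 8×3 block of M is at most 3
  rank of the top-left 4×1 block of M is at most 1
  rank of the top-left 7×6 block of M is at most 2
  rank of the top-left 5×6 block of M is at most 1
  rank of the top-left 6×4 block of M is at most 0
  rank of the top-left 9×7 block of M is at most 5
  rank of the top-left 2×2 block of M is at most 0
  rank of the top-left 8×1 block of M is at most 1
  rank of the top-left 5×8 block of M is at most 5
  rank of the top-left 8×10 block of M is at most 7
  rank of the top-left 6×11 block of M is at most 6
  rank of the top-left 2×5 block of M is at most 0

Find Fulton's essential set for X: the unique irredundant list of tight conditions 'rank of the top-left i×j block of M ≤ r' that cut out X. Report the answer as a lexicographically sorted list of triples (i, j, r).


The tightest implied rank at each (i,j), from the 37 conditions:

  0 0 0 0 0 0 1 1 1 1 1
  0 0 0 0 0 0 1 1 1 2 2
  0 0 0 0 0 0 1 1 2 3 3
  0 0 0 0 0 0 1 2 3 4 4
  0 0 0 0 0 0 1 2 3 4 5
  0 0 0 0 1 1 2 3 4 5 6
  1 1 1 1 2 2 3 4 5 6 7
  1 1 2 2 3 3 4 5 6 7 8
  1 2 3 3 4 4 5 6 7 8 9
  1 2 3 4 5 5 6 7 8 9 10
  1 2 3 4 5 6 7 8 9 10 11

hence w(1..11) = (7, 10, 9, 8, 11, 5, 1, 3, 2, 4, 6).

D(w) has 38 cells with 5 SE-corners; essential set:

[(2, 9, 1), (3, 8, 1), (5, 6, 0), (6, 4, 0), (8, 2, 1)]


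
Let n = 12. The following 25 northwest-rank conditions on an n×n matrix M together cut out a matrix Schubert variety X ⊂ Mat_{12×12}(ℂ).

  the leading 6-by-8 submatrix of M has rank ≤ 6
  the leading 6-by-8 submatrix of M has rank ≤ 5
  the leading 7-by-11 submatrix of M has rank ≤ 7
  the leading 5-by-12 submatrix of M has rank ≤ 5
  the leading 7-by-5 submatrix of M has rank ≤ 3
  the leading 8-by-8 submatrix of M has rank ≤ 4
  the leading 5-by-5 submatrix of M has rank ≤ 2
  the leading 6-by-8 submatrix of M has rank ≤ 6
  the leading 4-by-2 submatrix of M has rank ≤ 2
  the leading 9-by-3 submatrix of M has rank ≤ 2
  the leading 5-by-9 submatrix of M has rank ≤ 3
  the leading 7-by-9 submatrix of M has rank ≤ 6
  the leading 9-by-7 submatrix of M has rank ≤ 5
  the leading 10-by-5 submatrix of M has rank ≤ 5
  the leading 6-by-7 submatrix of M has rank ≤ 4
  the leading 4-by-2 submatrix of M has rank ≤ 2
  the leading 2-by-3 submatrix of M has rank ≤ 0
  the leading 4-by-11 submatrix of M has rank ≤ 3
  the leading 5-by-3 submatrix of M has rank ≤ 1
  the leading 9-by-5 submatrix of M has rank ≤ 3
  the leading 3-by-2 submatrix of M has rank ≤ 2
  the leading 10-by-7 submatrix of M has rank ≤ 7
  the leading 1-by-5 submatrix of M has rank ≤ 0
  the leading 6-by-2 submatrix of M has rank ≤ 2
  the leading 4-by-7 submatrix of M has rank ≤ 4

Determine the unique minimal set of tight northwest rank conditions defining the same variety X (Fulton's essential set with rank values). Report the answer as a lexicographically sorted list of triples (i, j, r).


The tightest implied rank at each (i,j), from the 25 conditions:

  i=1: 0  0  0  0  0  1  1  1  1  1  1  1
  i=2: 0  0  0  1  1  2  2  2  2  2  2  2
  i=3: 1  1  1  2  2  3  3  3  3  3  3  3
  i=4: 1  1  1  2  2  3  3  3  3  3  3  4
  i=5: 1  1  1  2  2  3  3  3  3  4  4  5
  i=6: 1  2  2  3  3  4  4  4  4  5  5  6
  i=7: 1  2  2  3  3  4  4  4  5  6  6  7
  i=8: 1  2  2  3  3  4  4  4  5  6  7  8
  i=9: 1  2  2  3  3  4  5  5  6  7  8  9
  i=10: 1  2  3  4  4  5  6  6  7  8  9  10
  i=11: 1  2  3  4  5  6  7  7  8  9  10  11
  i=12: 1  2  3  4  5  6  7  8  9  10  11  12

second differences of R give the permutation w = (6, 4, 1, 12, 10, 2, 9, 11, 7, 3, 5, 8).

Fulton essential set (9 of the 32 Rothe cells):

[(1, 5, 0), (2, 3, 0), (4, 11, 3), (5, 3, 1), (5, 5, 2), (5, 9, 3), (8, 8, 4), (9, 3, 2), (9, 5, 3)]


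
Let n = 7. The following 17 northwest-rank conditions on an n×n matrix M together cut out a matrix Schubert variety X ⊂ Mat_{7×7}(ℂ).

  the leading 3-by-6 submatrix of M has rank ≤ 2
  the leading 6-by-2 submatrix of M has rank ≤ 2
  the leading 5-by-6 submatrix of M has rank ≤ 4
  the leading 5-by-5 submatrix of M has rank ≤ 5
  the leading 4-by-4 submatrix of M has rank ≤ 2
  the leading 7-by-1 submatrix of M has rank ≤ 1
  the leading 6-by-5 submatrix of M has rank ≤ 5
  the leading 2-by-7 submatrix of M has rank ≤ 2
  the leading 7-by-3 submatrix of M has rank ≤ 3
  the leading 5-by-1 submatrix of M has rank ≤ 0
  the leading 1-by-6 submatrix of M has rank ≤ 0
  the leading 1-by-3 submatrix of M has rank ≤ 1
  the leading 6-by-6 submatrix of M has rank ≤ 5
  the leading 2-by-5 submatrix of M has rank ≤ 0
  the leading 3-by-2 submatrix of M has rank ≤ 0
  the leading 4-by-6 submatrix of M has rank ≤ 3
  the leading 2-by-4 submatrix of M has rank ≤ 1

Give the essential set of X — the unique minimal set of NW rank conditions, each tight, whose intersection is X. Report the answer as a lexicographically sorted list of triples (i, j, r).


Rank table r_w(7×7) implied by the 17 constraints:

  R[1]: 0 0 0 0 0 0 1
  R[2]: 0 0 0 0 0 1 2
  R[3]: 0 0 1 1 1 2 3
  R[4]: 0 1 2 2 2 3 4
  R[5]: 0 1 2 3 3 4 5
  R[6]: 1 2 3 4 4 5 6
  R[7]: 1 2 3 4 5 6 7

giving w = (7, 6, 3, 2, 4, 1, 5) via Δ²R.

ℓ(w)=15; the 4 essential cells (i,j,r):

[(1, 6, 0), (2, 5, 0), (3, 2, 0), (5, 1, 0)]


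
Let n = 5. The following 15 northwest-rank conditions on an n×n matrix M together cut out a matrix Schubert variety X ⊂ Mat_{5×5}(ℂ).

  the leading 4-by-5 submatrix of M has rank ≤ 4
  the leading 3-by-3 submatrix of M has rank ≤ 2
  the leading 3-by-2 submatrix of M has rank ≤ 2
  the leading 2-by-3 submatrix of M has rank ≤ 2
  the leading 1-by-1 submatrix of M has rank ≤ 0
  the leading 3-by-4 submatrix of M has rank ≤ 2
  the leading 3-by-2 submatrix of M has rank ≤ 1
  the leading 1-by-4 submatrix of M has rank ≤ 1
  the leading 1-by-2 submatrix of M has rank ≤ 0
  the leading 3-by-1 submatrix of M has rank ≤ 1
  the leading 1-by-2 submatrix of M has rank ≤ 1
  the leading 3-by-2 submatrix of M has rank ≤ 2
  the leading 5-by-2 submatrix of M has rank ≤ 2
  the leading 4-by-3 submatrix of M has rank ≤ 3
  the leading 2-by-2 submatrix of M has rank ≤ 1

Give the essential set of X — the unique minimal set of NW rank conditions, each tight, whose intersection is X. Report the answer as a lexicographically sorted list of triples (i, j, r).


Propagating the 15 rank bounds to every northwest block:

  R[1]: 0, 0, 1, 1, 1
  R[2]: 1, 1, 2, 2, 2
  R[3]: 1, 1, 2, 2, 3
  R[4]: 1, 2, 3, 3, 4
  R[5]: 1, 2, 3, 4, 5

giving w = (3, 1, 5, 2, 4) via Δ²R.

ℓ(w)=4; the 3 essential cells (i,j,r):

[(1, 2, 0), (3, 2, 1), (3, 4, 2)]


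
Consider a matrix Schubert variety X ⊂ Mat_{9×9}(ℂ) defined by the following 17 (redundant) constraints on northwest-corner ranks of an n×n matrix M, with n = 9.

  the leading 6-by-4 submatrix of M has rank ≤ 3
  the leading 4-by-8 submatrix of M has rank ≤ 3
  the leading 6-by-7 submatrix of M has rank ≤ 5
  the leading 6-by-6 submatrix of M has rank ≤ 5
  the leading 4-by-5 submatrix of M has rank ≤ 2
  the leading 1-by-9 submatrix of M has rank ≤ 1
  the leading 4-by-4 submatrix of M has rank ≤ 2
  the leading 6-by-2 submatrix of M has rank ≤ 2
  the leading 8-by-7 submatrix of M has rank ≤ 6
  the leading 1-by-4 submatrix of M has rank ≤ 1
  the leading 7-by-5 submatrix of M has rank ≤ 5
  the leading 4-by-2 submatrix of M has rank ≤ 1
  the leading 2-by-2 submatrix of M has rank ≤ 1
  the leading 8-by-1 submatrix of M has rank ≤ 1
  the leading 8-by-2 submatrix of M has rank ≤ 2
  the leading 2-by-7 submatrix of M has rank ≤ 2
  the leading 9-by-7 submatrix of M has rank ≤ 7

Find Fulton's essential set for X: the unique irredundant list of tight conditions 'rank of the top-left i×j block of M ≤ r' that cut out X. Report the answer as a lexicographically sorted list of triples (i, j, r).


Computing R[i][j] = min implied NW-rank bound (n=9, 17 conditions):

  i=1: 1 | 1 | 1 | 1 | 1 | 1 | 1 | 1 | 1
  i=2: 1 | 1 | 2 | 2 | 2 | 2 | 2 | 2 | 2
  i=3: 1 | 1 | 2 | 2 | 2 | 3 | 3 | 3 | 3
  i=4: 1 | 1 | 2 | 2 | 2 | 3 | 3 | 3 | 4
  i=5: 1 | 2 | 3 | 3 | 3 | 4 | 4 | 4 | 5
  i=6: 1 | 2 | 3 | 3 | 4 | 5 | 5 | 5 | 6
  i=7: 1 | 2 | 3 | 4 | 5 | 6 | 6 | 6 | 7
  i=8: 1 | 2 | 3 | 4 | 5 | 6 | 6 | 7 | 8
  i=9: 1 | 2 | 3 | 4 | 5 | 6 | 7 | 8 | 9

reading off 1-entries of Δ²R: w = (1, 3, 6, 9, 2, 5, 4, 8, 7).

Rothe diagram D(w) (11 cells), 5 SE-corners (essential conditions):

[(4, 2, 1), (4, 5, 2), (4, 8, 3), (6, 4, 3), (8, 7, 6)]


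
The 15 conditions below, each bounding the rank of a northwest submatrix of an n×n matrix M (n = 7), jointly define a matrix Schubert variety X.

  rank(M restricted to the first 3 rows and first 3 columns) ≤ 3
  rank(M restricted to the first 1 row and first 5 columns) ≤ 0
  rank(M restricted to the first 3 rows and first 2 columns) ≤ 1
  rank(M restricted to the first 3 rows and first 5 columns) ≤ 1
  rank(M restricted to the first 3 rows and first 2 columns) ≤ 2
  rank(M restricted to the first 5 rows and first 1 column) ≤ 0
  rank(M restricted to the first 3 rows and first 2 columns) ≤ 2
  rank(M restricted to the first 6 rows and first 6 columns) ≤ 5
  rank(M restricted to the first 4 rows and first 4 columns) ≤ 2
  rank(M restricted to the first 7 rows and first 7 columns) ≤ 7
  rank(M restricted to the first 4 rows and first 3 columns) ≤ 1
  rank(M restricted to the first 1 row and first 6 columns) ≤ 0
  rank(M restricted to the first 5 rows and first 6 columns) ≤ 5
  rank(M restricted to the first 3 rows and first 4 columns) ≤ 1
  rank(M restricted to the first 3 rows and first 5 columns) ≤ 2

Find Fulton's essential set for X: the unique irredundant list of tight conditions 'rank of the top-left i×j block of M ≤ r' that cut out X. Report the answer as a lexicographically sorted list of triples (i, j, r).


Reconstructing r_w from the 15 given conditions:

  R[1]: 0 0 0 0 0 0 1
  R[2]: 0 1 1 1 1 1 2
  R[3]: 0 1 1 1 1 2 3
  R[4]: 0 1 1 2 2 3 4
  R[5]: 0 1 2 3 3 4 5
  R[6]: 1 2 3 4 4 5 6
  R[7]: 1 2 3 4 5 6 7

hence w(1..7) = (7, 2, 6, 4, 3, 1, 5).

D(w) has 14 cells with 4 SE-corners; essential set:

[(1, 6, 0), (3, 5, 1), (4, 3, 1), (5, 1, 0)]


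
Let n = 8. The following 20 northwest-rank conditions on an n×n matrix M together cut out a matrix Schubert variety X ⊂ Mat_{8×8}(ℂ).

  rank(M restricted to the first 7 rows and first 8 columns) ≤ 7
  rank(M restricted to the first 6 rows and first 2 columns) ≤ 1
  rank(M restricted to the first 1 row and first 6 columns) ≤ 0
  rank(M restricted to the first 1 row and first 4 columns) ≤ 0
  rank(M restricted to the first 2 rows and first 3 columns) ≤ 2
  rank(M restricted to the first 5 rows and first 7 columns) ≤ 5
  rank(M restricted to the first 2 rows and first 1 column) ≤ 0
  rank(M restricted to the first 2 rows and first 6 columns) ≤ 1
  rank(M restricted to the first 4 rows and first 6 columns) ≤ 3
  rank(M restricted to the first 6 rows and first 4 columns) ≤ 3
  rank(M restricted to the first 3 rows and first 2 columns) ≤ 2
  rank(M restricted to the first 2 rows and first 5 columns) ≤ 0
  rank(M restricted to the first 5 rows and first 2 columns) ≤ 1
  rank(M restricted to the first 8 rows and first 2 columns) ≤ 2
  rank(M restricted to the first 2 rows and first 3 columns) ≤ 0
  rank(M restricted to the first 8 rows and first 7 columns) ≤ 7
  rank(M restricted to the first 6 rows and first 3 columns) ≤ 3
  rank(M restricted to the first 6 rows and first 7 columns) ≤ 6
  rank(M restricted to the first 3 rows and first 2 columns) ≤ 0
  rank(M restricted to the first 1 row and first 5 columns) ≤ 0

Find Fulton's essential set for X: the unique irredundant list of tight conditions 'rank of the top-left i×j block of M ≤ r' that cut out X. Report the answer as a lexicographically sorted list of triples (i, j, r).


Rank table r_w(8×8) implied by the 20 constraints:

  0, 0, 0, 0, 0, 0, 1, 1
  0, 0, 0, 0, 0, 1, 2, 2
  0, 0, 1, 1, 1, 2, 3, 3
  1, 1, 2, 2, 2, 3, 4, 4
  1, 1, 2, 3, 3, 4, 5, 5
  1, 1, 2, 3, 4, 5, 6, 6
  1, 2, 3, 4, 5, 6, 7, 7
  1, 2, 3, 4, 5, 6, 7, 8

so w = (7, 6, 3, 1, 4, 5, 2, 8).

4 SE-corners of the 15-cell Rothe diagram give Ess(w):

[(1, 6, 0), (2, 5, 0), (3, 2, 0), (6, 2, 1)]


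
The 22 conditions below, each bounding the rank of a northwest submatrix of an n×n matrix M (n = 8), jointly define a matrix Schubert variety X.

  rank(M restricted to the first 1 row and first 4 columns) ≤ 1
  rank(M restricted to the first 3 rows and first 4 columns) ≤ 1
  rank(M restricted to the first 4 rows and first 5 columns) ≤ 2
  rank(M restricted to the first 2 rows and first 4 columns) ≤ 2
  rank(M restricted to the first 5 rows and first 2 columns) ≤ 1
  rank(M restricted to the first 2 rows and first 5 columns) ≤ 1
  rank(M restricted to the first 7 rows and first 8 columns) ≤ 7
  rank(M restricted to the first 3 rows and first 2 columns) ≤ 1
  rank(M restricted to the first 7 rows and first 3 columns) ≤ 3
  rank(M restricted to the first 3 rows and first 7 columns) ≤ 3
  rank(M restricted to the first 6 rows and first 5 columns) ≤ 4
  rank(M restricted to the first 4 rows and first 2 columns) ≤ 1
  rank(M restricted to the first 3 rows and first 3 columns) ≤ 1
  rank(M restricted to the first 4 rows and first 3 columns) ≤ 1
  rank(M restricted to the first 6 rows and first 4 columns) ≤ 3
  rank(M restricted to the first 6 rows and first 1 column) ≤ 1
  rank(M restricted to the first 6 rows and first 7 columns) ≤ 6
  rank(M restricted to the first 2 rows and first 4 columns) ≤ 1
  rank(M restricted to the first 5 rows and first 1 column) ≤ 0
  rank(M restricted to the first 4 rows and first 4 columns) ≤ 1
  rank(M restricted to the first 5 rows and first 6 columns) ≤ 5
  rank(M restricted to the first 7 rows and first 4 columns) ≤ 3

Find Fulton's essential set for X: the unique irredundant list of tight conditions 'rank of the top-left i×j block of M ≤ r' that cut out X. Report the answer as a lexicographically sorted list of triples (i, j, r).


Computing R[i][j] = min implied NW-rank bound (n=8, 22 conditions):

  row 1: 0 | 1 | 1 | 1 | 1 | 1 | 1 | 1
  row 2: 0 | 1 | 1 | 1 | 1 | 2 | 2 | 2
  row 3: 0 | 1 | 1 | 1 | 2 | 3 | 3 | 3
  row 4: 0 | 1 | 1 | 1 | 2 | 3 | 4 | 4
  row 5: 0 | 1 | 2 | 2 | 3 | 4 | 5 | 5
  row 6: 1 | 2 | 3 | 3 | 4 | 5 | 6 | 6
  row 7: 1 | 2 | 3 | 3 | 4 | 5 | 6 | 7
  row 8: 1 | 2 | 3 | 4 | 5 | 6 | 7 | 8

the unique w with this rank table is (2, 6, 5, 7, 3, 1, 8, 4).

D(w) has 13 cells with 4 SE-corners; essential set:

[(2, 5, 1), (4, 4, 1), (5, 1, 0), (7, 4, 3)]


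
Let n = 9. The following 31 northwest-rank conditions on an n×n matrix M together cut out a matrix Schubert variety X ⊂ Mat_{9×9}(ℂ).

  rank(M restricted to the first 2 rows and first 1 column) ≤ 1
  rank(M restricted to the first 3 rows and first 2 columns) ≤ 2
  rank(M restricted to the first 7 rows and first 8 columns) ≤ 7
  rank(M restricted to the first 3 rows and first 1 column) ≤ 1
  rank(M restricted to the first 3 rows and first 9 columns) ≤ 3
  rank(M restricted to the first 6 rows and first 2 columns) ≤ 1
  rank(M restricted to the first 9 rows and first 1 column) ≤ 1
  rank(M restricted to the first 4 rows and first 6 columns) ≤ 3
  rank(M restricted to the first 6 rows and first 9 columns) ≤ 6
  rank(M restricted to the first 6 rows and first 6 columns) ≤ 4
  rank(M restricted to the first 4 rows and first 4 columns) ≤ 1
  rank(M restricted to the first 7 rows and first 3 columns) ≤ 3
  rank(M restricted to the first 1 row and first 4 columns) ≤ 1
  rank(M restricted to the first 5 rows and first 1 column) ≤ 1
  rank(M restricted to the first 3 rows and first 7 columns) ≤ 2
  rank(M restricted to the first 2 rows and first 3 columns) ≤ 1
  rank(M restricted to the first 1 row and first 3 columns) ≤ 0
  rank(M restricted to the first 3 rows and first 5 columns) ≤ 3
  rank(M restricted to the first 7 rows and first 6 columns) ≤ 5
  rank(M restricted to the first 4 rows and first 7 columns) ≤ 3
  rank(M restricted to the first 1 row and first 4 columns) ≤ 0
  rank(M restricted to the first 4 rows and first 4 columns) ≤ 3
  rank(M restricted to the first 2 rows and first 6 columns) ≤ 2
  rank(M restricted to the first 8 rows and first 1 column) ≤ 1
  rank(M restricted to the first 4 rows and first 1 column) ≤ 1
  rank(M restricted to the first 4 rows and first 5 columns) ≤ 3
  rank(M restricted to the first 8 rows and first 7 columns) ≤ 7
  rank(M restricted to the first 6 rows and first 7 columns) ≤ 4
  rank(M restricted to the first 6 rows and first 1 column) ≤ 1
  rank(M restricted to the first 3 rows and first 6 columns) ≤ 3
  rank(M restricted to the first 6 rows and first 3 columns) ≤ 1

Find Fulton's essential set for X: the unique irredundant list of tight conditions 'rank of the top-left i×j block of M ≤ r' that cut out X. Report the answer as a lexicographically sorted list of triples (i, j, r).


Propagating the 31 rank bounds to every northwest block:

  i=1: 0 | 0 | 0 | 0 | 1 | 1 | 1 | 1 | 1
  i=2: 1 | 1 | 1 | 1 | 2 | 2 | 2 | 2 | 2
  i=3: 1 | 1 | 1 | 1 | 2 | 2 | 2 | 3 | 3
  i=4: 1 | 1 | 1 | 1 | 2 | 3 | 3 | 4 | 4
  i=5: 1 | 1 | 1 | 2 | 3 | 4 | 4 | 5 | 5
  i=6: 1 | 1 | 1 | 2 | 3 | 4 | 4 | 5 | 6
  i=7: 1 | 2 | 2 | 3 | 4 | 5 | 5 | 6 | 7
  i=8: 1 | 2 | 3 | 4 | 5 | 6 | 6 | 7 | 8
  i=9: 1 | 2 | 3 | 4 | 5 | 6 | 7 | 8 | 9

the unique w with this rank table is (5, 1, 8, 6, 4, 9, 2, 3, 7).

Rothe diagram D(w) (17 cells), 5 SE-corners (essential conditions):

[(1, 4, 0), (3, 7, 2), (4, 4, 1), (6, 3, 1), (6, 7, 4)]


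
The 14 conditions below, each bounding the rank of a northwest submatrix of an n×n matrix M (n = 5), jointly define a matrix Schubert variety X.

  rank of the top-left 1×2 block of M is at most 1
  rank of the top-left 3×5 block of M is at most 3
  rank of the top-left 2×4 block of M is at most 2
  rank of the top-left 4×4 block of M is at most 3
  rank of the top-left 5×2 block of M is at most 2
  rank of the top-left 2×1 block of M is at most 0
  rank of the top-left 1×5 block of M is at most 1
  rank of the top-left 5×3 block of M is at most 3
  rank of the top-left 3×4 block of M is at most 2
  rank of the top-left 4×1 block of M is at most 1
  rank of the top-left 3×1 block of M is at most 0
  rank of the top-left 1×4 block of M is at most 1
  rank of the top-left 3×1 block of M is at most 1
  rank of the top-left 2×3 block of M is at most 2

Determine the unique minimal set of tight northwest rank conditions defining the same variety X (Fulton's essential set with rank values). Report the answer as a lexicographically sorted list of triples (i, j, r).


Recovering R(i,j) via the rank-extension bound from the 14 conditions:

  i=1: 0  1  1  1  1
  i=2: 0  1  2  2  2
  i=3: 0  1  2  2  3
  i=4: 1  2  3  3  4
  i=5: 1  2  3  4  5

giving w = (2, 3, 5, 1, 4) via Δ²R.

|D(w)|=4, |Ess(w)|=2:

[(3, 1, 0), (3, 4, 2)]


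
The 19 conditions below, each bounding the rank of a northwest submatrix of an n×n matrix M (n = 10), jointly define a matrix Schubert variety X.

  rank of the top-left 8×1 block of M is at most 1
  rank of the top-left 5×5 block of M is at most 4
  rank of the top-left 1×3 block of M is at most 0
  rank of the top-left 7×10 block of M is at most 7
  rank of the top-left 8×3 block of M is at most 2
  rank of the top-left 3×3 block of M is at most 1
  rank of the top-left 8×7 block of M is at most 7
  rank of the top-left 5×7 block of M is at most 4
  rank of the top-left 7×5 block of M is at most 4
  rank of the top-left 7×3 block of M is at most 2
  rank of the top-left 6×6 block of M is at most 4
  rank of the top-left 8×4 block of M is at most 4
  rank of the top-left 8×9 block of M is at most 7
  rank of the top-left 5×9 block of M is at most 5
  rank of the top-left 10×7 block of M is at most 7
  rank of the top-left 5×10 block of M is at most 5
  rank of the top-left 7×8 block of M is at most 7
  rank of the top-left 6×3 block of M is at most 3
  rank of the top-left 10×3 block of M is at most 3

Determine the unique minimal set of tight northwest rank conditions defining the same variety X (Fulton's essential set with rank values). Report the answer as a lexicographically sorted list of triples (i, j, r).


Rank table r_w(10×10) implied by the 19 constraints:

  R[1]: 0 | 0 | 0 | 1 | 1 | 1 | 1 | 1 | 1 | 1
  R[2]: 1 | 1 | 1 | 2 | 2 | 2 | 2 | 2 | 2 | 2
  R[3]: 1 | 1 | 1 | 2 | 3 | 3 | 3 | 3 | 3 | 3
  R[4]: 1 | 2 | 2 | 3 | 4 | 4 | 4 | 4 | 4 | 4
  R[5]: 1 | 2 | 2 | 3 | 4 | 4 | 4 | 5 | 5 | 5
  R[6]: 1 | 2 | 2 | 3 | 4 | 4 | 5 | 6 | 6 | 6
  R[7]: 1 | 2 | 2 | 3 | 4 | 5 | 6 | 7 | 7 | 7
  R[8]: 1 | 2 | 2 | 3 | 4 | 5 | 6 | 7 | 7 | 8
  R[9]: 1 | 2 | 3 | 4 | 5 | 6 | 7 | 8 | 8 | 9
  R[10]: 1 | 2 | 3 | 4 | 5 | 6 | 7 | 8 | 9 | 10

the unique w with this rank table is (4, 1, 5, 2, 8, 7, 6, 10, 3, 9).

Rothe diagram D(w) (13 cells), 6 SE-corners (essential conditions):

[(1, 3, 0), (3, 3, 1), (5, 7, 4), (6, 6, 4), (8, 3, 2), (8, 9, 7)]


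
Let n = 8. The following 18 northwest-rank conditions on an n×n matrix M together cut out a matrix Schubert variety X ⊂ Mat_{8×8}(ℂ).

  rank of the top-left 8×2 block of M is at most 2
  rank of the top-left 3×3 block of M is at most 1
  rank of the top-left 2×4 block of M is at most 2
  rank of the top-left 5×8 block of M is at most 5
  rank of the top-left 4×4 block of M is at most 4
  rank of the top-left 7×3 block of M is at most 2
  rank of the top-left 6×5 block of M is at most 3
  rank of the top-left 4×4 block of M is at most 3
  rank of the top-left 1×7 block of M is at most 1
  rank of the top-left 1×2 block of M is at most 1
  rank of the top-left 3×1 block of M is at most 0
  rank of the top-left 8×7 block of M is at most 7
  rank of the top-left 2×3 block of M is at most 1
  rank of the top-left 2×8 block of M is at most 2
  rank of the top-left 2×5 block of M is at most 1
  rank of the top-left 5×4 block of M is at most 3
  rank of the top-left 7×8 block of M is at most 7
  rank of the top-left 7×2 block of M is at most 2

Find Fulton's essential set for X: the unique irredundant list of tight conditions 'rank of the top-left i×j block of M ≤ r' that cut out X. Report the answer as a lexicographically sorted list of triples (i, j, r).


The tightest implied rank at each (i,j), from the 18 conditions:

  0, 1, 1, 1, 1, 1, 1, 1
  0, 1, 1, 1, 1, 2, 2, 2
  0, 1, 1, 2, 2, 3, 3, 3
  1, 2, 2, 3, 3, 4, 4, 4
  1, 2, 2, 3, 3, 4, 5, 5
  1, 2, 2, 3, 3, 4, 5, 6
  1, 2, 2, 3, 4, 5, 6, 7
  1, 2, 3, 4, 5, 6, 7, 8

giving w = (2, 6, 4, 1, 7, 8, 5, 3) via Δ²R.

D(w) has 12 cells with 5 SE-corners; essential set:

[(2, 5, 1), (3, 1, 0), (3, 3, 1), (6, 5, 3), (7, 3, 2)]


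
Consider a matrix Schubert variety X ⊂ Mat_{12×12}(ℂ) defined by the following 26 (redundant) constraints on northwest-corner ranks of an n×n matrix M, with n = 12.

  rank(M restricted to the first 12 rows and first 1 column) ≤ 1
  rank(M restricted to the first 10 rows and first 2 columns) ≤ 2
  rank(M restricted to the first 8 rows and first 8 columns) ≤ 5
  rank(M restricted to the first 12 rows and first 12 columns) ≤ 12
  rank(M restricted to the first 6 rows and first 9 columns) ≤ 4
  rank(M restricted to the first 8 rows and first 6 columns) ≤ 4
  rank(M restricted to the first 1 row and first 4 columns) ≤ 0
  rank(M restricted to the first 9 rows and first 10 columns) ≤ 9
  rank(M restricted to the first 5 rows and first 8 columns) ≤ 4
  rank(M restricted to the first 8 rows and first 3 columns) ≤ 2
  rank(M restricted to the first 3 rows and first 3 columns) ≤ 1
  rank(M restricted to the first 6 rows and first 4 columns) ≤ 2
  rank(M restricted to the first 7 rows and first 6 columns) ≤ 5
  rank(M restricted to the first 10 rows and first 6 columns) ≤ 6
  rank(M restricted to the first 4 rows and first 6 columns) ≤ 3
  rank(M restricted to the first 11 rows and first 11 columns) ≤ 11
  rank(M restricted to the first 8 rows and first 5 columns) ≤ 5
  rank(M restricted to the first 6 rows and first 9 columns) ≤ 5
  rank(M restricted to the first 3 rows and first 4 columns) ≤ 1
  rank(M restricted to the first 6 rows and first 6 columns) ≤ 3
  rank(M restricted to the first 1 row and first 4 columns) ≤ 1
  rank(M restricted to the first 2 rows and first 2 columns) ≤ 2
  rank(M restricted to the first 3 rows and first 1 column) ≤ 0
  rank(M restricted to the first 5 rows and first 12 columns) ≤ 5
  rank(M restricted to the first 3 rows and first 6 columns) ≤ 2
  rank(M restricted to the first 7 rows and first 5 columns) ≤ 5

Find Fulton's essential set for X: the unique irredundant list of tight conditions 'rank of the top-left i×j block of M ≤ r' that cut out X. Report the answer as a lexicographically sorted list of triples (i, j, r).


The tightest implied rank at each (i,j), from the 26 conditions:

  i=1: 0, 0, 0, 0, 1, 1, 1, 1, 1, 1, 1, 1
  i=2: 0, 1, 1, 1, 2, 2, 2, 2, 2, 2, 2, 2
  i=3: 0, 1, 1, 1, 2, 2, 3, 3, 3, 3, 3, 3
  i=4: 1, 2, 2, 2, 3, 3, 4, 4, 4, 4, 4, 4
  i=5: 1, 2, 2, 2, 3, 3, 4, 4, 4, 5, 5, 5
  i=6: 1, 2, 2, 2, 3, 3, 4, 4, 4, 5, 6, 6
  i=7: 1, 2, 2, 3, 4, 4, 5, 5, 5, 6, 7, 7
  i=8: 1, 2, 2, 3, 4, 4, 5, 5, 6, 7, 8, 8
  i=9: 1, 2, 3, 4, 5, 5, 6, 6, 7, 8, 9, 9
  i=10: 1, 2, 3, 4, 5, 6, 7, 7, 8, 9, 10, 10
  i=11: 1, 2, 3, 4, 5, 6, 7, 8, 9, 10, 11, 11
  i=12: 1, 2, 3, 4, 5, 6, 7, 8, 9, 10, 11, 12

reading off 1-entries of Δ²R: w = (5, 2, 7, 1, 10, 11, 4, 9, 3, 6, 8, 12).

10 SE-corners of the 23-cell Rothe diagram give Ess(w):

[(1, 4, 0), (3, 1, 0), (3, 4, 1), (3, 6, 2), (6, 4, 2), (6, 6, 3), (6, 9, 4), (8, 3, 2), (8, 6, 4), (8, 8, 5)]


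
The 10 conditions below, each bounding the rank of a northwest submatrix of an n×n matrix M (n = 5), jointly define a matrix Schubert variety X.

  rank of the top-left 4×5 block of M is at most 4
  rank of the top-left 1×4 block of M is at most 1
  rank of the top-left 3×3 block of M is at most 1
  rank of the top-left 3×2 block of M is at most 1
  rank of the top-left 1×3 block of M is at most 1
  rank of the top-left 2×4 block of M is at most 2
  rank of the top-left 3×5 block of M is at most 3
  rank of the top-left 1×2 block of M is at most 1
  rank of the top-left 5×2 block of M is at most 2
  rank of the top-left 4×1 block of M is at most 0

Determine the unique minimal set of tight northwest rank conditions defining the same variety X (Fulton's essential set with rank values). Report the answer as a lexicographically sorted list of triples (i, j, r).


The tightest implied rank at each (i,j), from the 10 conditions:

  i=1: 0, 1, 1, 1, 1
  i=2: 0, 1, 1, 2, 2
  i=3: 0, 1, 1, 2, 3
  i=4: 0, 1, 2, 3, 4
  i=5: 1, 2, 3, 4, 5

second differences of R give the permutation w = (2, 4, 5, 3, 1).

2 SE-corners of the 6-cell Rothe diagram give Ess(w):

[(3, 3, 1), (4, 1, 0)]


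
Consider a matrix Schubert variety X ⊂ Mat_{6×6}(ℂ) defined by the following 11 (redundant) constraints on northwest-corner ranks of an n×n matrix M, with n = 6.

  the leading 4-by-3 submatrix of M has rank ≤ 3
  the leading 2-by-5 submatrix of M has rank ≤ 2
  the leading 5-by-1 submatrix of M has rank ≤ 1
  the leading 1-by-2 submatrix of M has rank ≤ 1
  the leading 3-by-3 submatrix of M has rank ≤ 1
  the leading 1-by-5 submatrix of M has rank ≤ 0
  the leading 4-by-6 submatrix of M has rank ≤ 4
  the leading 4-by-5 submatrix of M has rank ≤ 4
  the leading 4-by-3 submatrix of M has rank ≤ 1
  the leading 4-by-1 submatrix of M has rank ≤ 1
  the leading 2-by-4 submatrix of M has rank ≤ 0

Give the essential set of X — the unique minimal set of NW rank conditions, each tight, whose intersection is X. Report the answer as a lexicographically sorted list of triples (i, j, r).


Rank table r_w(6×6) implied by the 11 constraints:

  0  0  0  0  0  1
  0  0  0  0  1  2
  1  1  1  1  2  3
  1  1  1  2  3  4
  1  2  2  3  4  5
  1  2  3  4  5  6

giving w = (6, 5, 1, 4, 2, 3) via Δ²R.

Fulton essential set (3 of the 11 Rothe cells):

[(1, 5, 0), (2, 4, 0), (4, 3, 1)]


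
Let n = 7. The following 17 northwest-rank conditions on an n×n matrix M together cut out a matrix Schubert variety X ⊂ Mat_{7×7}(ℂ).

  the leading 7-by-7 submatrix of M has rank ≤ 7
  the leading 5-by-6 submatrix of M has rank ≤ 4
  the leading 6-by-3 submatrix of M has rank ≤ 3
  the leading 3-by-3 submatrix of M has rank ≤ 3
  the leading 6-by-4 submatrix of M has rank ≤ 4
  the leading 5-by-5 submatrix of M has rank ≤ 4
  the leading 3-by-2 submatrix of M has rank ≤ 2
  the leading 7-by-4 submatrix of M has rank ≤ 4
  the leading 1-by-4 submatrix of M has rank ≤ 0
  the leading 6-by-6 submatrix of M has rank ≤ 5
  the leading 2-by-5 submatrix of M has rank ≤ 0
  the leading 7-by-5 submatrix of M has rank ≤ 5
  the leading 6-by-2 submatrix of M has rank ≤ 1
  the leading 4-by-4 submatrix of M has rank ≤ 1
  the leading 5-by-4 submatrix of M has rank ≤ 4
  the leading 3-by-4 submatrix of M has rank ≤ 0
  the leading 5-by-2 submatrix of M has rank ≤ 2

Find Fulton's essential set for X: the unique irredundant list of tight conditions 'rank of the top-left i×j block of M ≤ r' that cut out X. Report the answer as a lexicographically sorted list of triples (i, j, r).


Reconstructing r_w from the 17 given conditions:

  i=1: 0 0 0 0 0 1 1
  i=2: 0 0 0 0 0 1 2
  i=3: 0 0 0 0 1 2 3
  i=4: 1 1 1 1 2 3 4
  i=5: 1 1 2 2 3 4 5
  i=6: 1 1 2 3 4 5 6
  i=7: 1 2 3 4 5 6 7

hence w(1..7) = (6, 7, 5, 1, 3, 4, 2).

3 SE-corners of the 16-cell Rothe diagram give Ess(w):

[(2, 5, 0), (3, 4, 0), (6, 2, 1)]


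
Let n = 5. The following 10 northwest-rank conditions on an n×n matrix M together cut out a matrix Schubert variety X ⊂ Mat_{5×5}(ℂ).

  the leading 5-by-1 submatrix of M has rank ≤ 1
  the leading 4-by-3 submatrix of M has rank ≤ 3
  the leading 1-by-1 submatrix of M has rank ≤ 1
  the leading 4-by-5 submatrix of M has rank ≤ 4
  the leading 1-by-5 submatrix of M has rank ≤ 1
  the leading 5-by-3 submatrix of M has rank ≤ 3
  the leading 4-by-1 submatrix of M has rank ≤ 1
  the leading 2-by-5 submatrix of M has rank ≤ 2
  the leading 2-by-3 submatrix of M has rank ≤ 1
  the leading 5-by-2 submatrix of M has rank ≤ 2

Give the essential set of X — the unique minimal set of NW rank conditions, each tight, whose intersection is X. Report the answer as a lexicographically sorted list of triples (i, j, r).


Rank table r_w(5×5) implied by the 10 constraints:

  R[1]: 1 | 1 | 1 | 1 | 1
  R[2]: 1 | 1 | 1 | 2 | 2
  R[3]: 1 | 2 | 2 | 3 | 3
  R[4]: 1 | 2 | 3 | 4 | 4
  R[5]: 1 | 2 | 3 | 4 | 5

second differences of R give the permutation w = (1, 4, 2, 3, 5).

Fulton essential set (1 of the 2 Rothe cells):

[(2, 3, 1)]


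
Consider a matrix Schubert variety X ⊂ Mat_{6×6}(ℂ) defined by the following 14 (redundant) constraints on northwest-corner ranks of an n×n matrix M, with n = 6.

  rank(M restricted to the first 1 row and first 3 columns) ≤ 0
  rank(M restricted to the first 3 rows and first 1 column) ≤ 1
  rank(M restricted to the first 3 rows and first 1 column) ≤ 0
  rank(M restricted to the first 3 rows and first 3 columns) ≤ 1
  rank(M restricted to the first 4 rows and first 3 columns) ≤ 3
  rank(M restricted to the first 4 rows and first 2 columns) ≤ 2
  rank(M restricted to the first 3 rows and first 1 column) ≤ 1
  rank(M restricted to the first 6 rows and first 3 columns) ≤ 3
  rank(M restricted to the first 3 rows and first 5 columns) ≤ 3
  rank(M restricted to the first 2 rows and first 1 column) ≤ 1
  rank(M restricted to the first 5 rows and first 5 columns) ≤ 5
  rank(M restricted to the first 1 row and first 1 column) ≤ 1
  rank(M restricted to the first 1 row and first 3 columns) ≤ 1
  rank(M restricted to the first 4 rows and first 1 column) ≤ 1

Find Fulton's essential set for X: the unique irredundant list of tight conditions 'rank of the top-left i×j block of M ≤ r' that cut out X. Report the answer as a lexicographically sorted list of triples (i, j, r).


Propagating the 14 rank bounds to every northwest block:

  i=1: 0, 0, 0, 1, 1, 1
  i=2: 0, 1, 1, 2, 2, 2
  i=3: 0, 1, 1, 2, 3, 3
  i=4: 1, 2, 2, 3, 4, 4
  i=5: 1, 2, 3, 4, 5, 5
  i=6: 1, 2, 3, 4, 5, 6

second differences of R give the permutation w = (4, 2, 5, 1, 3, 6).

ℓ(w)=6; the 3 essential cells (i,j,r):

[(1, 3, 0), (3, 1, 0), (3, 3, 1)]


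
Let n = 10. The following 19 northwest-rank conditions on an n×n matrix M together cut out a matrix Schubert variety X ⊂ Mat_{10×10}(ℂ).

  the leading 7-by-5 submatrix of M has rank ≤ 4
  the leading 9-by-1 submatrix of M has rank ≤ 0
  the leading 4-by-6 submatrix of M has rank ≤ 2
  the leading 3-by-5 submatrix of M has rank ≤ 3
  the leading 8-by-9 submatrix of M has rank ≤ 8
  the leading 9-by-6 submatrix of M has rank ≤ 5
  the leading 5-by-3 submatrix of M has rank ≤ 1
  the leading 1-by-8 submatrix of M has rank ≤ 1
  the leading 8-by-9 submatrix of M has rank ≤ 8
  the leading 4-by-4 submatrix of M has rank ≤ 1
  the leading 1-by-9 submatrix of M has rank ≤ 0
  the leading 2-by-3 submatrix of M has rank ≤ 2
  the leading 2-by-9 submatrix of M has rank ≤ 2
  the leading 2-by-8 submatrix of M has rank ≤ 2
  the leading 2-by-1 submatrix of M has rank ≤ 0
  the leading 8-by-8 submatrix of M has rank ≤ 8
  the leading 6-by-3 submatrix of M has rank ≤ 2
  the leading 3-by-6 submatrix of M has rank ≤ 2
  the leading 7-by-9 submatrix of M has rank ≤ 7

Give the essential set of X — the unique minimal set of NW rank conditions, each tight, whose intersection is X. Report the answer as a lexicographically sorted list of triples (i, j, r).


The tightest implied rank at each (i,j), from the 19 conditions:

  row 1: 0, 0, 0, 0, 0, 0, 0, 0, 0, 1
  row 2: 0, 1, 1, 1, 1, 1, 1, 1, 1, 2
  row 3: 0, 1, 1, 1, 2, 2, 2, 2, 2, 3
  row 4: 0, 1, 1, 1, 2, 2, 3, 3, 3, 4
  row 5: 0, 1, 1, 2, 3, 3, 4, 4, 4, 5
  row 6: 0, 1, 2, 3, 4, 4, 5, 5, 5, 6
  row 7: 0, 1, 2, 3, 4, 5, 6, 6, 6, 7
  row 8: 0, 1, 2, 3, 4, 5, 6, 7, 7, 8
  row 9: 0, 1, 2, 3, 4, 5, 6, 7, 8, 9
  row 10: 1, 2, 3, 4, 5, 6, 7, 8, 9, 10

reading off 1-entries of Δ²R: w = (10, 2, 5, 7, 4, 3, 6, 8, 9, 1).

Rothe diagram D(w) (23 cells), 5 SE-corners (essential conditions):

[(1, 9, 0), (4, 4, 1), (4, 6, 2), (5, 3, 1), (9, 1, 0)]


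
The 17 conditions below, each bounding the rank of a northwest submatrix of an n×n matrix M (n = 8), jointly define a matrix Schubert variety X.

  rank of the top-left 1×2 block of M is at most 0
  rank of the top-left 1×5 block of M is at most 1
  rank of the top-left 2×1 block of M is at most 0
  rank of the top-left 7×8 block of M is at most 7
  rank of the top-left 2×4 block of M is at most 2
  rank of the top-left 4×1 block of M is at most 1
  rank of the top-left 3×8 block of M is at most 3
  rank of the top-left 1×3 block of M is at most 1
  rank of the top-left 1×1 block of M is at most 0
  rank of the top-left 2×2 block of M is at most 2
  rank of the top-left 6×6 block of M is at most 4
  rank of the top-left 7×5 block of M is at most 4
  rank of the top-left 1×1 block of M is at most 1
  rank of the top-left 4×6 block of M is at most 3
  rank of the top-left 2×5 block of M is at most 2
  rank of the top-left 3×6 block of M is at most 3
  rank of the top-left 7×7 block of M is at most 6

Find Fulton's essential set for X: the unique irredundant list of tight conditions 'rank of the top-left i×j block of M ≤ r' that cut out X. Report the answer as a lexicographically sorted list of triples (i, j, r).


Propagating the 17 rank bounds to every northwest block:

  i=1: 0 | 0 | 1 | 1 | 1 | 1 | 1 | 1
  i=2: 0 | 1 | 2 | 2 | 2 | 2 | 2 | 2
  i=3: 1 | 2 | 3 | 3 | 3 | 3 | 3 | 3
  i=4: 1 | 2 | 3 | 3 | 3 | 3 | 4 | 4
  i=5: 1 | 2 | 3 | 4 | 4 | 4 | 5 | 5
  i=6: 1 | 2 | 3 | 4 | 4 | 4 | 5 | 6
  i=7: 1 | 2 | 3 | 4 | 4 | 5 | 6 | 7
  i=8: 1 | 2 | 3 | 4 | 5 | 6 | 7 | 8

so w = (3, 2, 1, 7, 4, 8, 6, 5).

Rothe diagram D(w) (9 cells), 5 SE-corners (essential conditions):

[(1, 2, 0), (2, 1, 0), (4, 6, 3), (6, 6, 4), (7, 5, 4)]
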